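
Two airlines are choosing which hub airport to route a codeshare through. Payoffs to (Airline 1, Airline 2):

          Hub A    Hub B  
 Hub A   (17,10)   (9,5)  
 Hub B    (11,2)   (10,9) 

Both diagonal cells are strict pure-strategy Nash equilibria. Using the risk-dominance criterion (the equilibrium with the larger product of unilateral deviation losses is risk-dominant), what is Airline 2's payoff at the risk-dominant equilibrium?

10

At both Hub A: Airline 1 loses 17 − 11 = 6 by deviating; Airline 2 loses 10 − 5 = 5. Product = 6·5 = 30.
At both Hub B: Airline 1 loses 10 − 9 = 1 by deviating; Airline 2 loses 9 − 2 = 7. Product = 1·7 = 7.
30 > 7, so both Hub A is risk-dominant. Airline 2's payoff there is 10.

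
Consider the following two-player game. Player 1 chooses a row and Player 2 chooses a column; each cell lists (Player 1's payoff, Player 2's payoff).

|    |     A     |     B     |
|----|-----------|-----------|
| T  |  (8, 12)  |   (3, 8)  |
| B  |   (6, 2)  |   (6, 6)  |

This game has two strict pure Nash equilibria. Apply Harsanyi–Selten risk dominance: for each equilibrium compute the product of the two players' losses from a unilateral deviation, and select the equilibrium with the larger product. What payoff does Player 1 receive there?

6

At (T, A): Player 1 loses 8 − 6 = 2 by deviating; Player 2 loses 12 − 8 = 4. Product = 2·4 = 8.
At (B, B): Player 1 loses 6 − 3 = 3 by deviating; Player 2 loses 6 − 2 = 4. Product = 3·4 = 12.
12 > 8, so (B, B) is risk-dominant. Player 1's payoff there is 6.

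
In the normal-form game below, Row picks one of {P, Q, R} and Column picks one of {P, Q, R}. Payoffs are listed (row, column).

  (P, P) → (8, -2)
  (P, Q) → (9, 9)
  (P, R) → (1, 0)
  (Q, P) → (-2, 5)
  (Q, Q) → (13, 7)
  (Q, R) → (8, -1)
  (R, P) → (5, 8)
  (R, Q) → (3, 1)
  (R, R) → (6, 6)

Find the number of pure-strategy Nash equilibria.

Both Q: Row gets 13 (best alternative 9); Column gets 7 (best alternative 5). Neither deviates — NE.
Both R is not a NE: Row would switch to Q (8 > 6).
No other cell survives both best-response checks, so there is 1 pure NE.

1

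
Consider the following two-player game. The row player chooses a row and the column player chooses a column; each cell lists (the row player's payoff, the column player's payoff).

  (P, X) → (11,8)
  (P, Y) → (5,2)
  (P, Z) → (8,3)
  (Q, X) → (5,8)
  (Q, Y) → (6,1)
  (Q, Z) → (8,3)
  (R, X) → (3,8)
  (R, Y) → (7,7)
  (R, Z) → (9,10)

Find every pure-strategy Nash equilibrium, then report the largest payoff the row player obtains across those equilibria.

(P, X) is a pure NE (the row player: 11 ≥ 5; the column player: 8 ≥ 3). The row player gets 11.
(R, Z) is a pure NE (the row player: 9 ≥ 8; the column player: 10 ≥ 8). The row player gets 9.
Every other cell has a profitable deviation for at least one player. Highest of {11, 9} is 11.

11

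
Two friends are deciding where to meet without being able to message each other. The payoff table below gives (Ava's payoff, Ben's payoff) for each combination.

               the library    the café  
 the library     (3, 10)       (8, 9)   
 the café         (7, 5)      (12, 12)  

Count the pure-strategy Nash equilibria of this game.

Both the café: Ava gets 12 (best alternative 8); Ben gets 12 (best alternative 5). Neither deviates — NE.
Both the library is not a NE: Ava would switch to the café (7 > 3).
No other cell survives both best-response checks, so there is 1 pure NE.

1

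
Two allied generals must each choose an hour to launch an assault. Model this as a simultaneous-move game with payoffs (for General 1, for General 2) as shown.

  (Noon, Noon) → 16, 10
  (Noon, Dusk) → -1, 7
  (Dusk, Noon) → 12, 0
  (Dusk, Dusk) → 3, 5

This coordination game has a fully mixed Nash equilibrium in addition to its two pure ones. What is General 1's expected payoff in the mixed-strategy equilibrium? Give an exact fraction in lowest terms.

15/2

General 2 mixes with probability q on Noon, chosen so General 1 is indifferent: 16q + (-1)(1−q) = 12q + 3(1−q) gives q = 1/2.
General 1's expected payoff (from either row, since indifferent) is 16·1/2 + (-1)·1/2 = 15/2.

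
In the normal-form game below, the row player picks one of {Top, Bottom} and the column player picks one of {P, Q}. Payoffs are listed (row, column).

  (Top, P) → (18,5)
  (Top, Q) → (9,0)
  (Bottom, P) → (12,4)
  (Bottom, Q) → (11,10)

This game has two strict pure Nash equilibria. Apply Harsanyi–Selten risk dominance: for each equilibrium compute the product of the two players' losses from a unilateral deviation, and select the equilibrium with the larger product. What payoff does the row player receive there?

At (Top, P): the row player loses 18 − 12 = 6 by deviating; the column player loses 5 − 0 = 5. Product = 6·5 = 30.
At (Bottom, Q): the row player loses 11 − 9 = 2 by deviating; the column player loses 10 − 4 = 6. Product = 2·6 = 12.
30 > 12, so (Top, P) is risk-dominant. The row player's payoff there is 18.

18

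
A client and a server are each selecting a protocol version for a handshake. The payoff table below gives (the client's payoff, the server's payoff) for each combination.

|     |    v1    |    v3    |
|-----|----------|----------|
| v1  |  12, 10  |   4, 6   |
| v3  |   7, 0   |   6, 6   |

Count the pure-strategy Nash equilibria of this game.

2

Both v1: the client gets 12 (best alternative 7); the server gets 10 (best alternative 6). Neither deviates — NE.
Both v3: the client gets 6 (best alternative 4); the server gets 6 (best alternative 0). Neither deviates — NE.
(v1, v3) is not a NE: the client would switch to v3 (6 > 4).
No other cell survives both best-response checks, so there are 2 pure NE.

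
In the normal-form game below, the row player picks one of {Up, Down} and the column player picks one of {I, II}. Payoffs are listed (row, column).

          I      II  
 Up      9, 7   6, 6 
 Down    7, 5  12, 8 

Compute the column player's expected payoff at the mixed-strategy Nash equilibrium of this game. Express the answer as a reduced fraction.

The row player mixes with probability p on Up, chosen so the column player is indifferent: 7p + 5(1−p) = 6p + 8(1−p) gives p = 3/4.
The column player's expected payoff is 7·3/4 + 5·1/4 = 13/2.

13/2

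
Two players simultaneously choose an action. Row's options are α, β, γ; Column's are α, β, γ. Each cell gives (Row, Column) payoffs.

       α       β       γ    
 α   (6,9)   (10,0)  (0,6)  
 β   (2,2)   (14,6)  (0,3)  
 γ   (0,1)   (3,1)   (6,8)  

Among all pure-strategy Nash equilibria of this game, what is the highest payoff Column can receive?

9

Both α is a pure NE (Row: 6 ≥ 2; Column: 9 ≥ 6). Column gets 9.
Both β is a pure NE (Row: 14 ≥ 10; Column: 6 ≥ 3). Column gets 6.
Both γ is a pure NE (Row: 6 ≥ 0; Column: 8 ≥ 1). Column gets 8.
Every other cell has a profitable deviation for at least one player. Highest of {9, 6, 8} is 9.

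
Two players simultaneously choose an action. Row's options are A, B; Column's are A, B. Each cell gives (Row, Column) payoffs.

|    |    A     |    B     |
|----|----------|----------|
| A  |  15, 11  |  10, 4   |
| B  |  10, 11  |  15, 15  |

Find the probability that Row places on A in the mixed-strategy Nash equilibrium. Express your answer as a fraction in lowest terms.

4/11

Row's mix p on A must make Column indifferent between A and B.
Column's payoff from A: 11p + 11(1−p). From B: 4p + 15(1−p).
Set equal: 7p = 4(1−p) → p = 4/11.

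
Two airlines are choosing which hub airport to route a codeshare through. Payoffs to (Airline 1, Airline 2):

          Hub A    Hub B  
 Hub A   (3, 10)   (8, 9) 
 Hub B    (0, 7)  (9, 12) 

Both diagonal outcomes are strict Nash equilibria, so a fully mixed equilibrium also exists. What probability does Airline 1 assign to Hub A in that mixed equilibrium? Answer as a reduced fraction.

5/6

Airline 1's mix p on Hub A must make Airline 2 indifferent between Hub A and Hub B.
Airline 2's payoff from Hub A: 10p + 7(1−p). From Hub B: 9p + 12(1−p).
Set equal: 1p = 5(1−p) → p = 5/6.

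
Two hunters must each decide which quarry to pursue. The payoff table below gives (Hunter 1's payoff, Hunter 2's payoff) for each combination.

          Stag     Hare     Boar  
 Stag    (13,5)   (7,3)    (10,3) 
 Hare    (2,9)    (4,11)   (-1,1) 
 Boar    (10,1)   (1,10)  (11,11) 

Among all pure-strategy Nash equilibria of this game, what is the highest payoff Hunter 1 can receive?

Both Stag is a pure NE (Hunter 1: 13 ≥ 10; Hunter 2: 5 ≥ 3). Hunter 1 gets 13.
Both Boar is a pure NE (Hunter 1: 11 ≥ 10; Hunter 2: 11 ≥ 10). Hunter 1 gets 11.
Every other cell has a profitable deviation for at least one player. Highest of {13, 11} is 13.

13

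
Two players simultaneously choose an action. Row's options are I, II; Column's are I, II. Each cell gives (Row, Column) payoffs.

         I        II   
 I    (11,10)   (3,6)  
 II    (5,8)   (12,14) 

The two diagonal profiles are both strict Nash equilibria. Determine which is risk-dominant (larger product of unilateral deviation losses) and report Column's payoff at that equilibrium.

14

At both I: Row loses 11 − 5 = 6 by deviating; Column loses 10 − 6 = 4. Product = 6·4 = 24.
At both II: Row loses 12 − 3 = 9 by deviating; Column loses 14 − 8 = 6. Product = 9·6 = 54.
54 > 24, so both II is risk-dominant. Column's payoff there is 14.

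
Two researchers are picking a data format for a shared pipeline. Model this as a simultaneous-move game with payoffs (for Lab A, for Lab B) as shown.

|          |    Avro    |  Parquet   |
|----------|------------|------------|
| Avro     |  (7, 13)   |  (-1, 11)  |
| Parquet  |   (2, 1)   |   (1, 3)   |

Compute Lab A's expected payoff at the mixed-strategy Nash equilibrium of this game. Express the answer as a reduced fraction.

9/7

Lab B mixes with probability q on Avro, chosen so Lab A is indifferent: 7q + (-1)(1−q) = 2q + 1(1−q) gives q = 2/7.
Lab A's expected payoff (from either row, since indifferent) is 7·2/7 + (-1)·5/7 = 9/7.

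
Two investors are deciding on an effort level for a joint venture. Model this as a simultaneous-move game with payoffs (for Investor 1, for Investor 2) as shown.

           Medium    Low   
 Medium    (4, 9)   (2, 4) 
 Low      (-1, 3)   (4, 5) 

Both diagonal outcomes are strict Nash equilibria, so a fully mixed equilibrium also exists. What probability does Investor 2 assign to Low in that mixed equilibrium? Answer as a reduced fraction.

5/7

Investor 2's mix q on Medium must make Investor 1 indifferent between Medium and Low.
Investor 1's payoff from Medium: 4q + 2(1−q). From Low: (-1)q + 4(1−q).
Set equal: 5q = 2(1−q) → q = 2/7.
Probability on Low is 1 − 2/7 = 5/7.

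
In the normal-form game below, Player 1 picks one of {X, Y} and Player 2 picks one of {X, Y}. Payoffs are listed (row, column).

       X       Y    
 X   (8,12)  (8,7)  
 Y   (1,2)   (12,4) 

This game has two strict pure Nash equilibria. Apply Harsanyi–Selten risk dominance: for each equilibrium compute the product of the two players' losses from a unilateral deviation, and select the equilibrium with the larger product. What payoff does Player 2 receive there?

At both X: Player 1 loses 8 − 1 = 7 by deviating; Player 2 loses 12 − 7 = 5. Product = 7·5 = 35.
At both Y: Player 1 loses 12 − 8 = 4 by deviating; Player 2 loses 4 − 2 = 2. Product = 4·2 = 8.
35 > 8, so both X is risk-dominant. Player 2's payoff there is 12.

12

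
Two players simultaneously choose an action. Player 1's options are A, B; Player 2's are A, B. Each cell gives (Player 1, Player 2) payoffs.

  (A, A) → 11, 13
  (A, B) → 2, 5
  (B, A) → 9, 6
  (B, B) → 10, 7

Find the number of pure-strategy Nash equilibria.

2

Both A: Player 1 gets 11 (best alternative 9); Player 2 gets 13 (best alternative 5). Neither deviates — NE.
Both B: Player 1 gets 10 (best alternative 2); Player 2 gets 7 (best alternative 6). Neither deviates — NE.
(A, B) is not a NE: Player 1 would switch to B (10 > 2).
No other cell survives both best-response checks, so there are 2 pure NE.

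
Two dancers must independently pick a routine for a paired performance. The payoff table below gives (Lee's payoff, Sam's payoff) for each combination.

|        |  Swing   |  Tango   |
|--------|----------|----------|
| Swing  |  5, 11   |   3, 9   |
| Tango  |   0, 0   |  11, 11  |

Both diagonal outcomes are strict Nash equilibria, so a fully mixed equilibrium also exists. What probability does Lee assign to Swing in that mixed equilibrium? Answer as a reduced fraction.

Lee's mix p on Swing must make Sam indifferent between Swing and Tango.
Sam's payoff from Swing: 11p + 0(1−p). From Tango: 9p + 11(1−p).
Set equal: 2p = 11(1−p) → p = 11/13.

11/13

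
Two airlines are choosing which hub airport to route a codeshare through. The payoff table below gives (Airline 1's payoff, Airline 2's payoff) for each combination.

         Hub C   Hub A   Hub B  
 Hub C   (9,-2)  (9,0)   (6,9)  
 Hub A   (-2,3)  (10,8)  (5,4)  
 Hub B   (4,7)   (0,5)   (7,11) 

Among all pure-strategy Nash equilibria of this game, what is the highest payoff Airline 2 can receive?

11

Both Hub A is a pure NE (Airline 1: 10 ≥ 9; Airline 2: 8 ≥ 4). Airline 2 gets 8.
Both Hub B is a pure NE (Airline 1: 7 ≥ 6; Airline 2: 11 ≥ 7). Airline 2 gets 11.
Every other cell has a profitable deviation for at least one player. Highest of {8, 11} is 11.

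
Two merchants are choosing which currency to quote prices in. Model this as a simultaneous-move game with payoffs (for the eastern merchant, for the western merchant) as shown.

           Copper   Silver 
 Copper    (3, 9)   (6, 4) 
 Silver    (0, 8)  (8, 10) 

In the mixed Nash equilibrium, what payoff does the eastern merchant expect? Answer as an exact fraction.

24/5

The western merchant mixes with probability q on Copper, chosen so the eastern merchant is indifferent: 3q + 6(1−q) = 0q + 8(1−q) gives q = 2/5.
The eastern merchant's expected payoff (from either row, since indifferent) is 3·2/5 + 6·3/5 = 24/5.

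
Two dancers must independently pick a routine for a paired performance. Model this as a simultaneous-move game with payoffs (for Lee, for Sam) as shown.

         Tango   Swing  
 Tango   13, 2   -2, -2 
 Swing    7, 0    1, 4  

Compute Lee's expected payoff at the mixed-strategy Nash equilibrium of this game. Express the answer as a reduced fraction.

3

Sam mixes with probability q on Tango, chosen so Lee is indifferent: 13q + (-2)(1−q) = 7q + 1(1−q) gives q = 1/3.
Lee's expected payoff (from either row, since indifferent) is 13·1/3 + (-2)·2/3 = 3.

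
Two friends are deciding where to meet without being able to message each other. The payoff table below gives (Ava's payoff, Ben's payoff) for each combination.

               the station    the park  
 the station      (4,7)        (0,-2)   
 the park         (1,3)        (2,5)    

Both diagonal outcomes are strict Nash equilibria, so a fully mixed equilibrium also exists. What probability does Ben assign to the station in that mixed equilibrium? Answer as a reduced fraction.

Ben's mix q on the station must make Ava indifferent between the station and the park.
Ava's payoff from the station: 4q + 0(1−q). From the park: 1q + 2(1−q).
Set equal: 3q = 2(1−q) → q = 2/5.

2/5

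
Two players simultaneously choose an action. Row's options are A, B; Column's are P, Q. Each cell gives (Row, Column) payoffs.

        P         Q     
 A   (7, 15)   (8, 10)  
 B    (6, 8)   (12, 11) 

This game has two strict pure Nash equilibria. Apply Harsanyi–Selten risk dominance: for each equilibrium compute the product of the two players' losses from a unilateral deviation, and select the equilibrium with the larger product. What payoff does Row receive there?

At (A, P): Row loses 7 − 6 = 1 by deviating; Column loses 15 − 10 = 5. Product = 1·5 = 5.
At (B, Q): Row loses 12 − 8 = 4 by deviating; Column loses 11 − 8 = 3. Product = 4·3 = 12.
12 > 5, so (B, Q) is risk-dominant. Row's payoff there is 12.

12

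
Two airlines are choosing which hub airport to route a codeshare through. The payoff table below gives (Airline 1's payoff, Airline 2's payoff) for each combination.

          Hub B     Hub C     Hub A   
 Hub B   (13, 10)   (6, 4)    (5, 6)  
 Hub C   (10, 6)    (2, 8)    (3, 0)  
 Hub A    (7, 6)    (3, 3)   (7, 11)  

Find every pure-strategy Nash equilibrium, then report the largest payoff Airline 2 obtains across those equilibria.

11

Both Hub B is a pure NE (Airline 1: 13 ≥ 10; Airline 2: 10 ≥ 6). Airline 2 gets 10.
Both Hub A is a pure NE (Airline 1: 7 ≥ 5; Airline 2: 11 ≥ 6). Airline 2 gets 11.
Every other cell has a profitable deviation for at least one player. Highest of {10, 11} is 11.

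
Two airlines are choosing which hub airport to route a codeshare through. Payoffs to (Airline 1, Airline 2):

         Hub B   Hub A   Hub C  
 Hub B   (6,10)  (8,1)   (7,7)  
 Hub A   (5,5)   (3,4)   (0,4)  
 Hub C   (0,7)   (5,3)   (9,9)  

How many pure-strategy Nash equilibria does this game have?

2

Both Hub B: Airline 1 gets 6 (best alternative 5); Airline 2 gets 10 (best alternative 7). Neither deviates — NE.
Both Hub C: Airline 1 gets 9 (best alternative 7); Airline 2 gets 9 (best alternative 7). Neither deviates — NE.
Both Hub A is not a NE: Airline 1 would switch to Hub B (8 > 3).
No other cell survives both best-response checks, so there are 2 pure NE.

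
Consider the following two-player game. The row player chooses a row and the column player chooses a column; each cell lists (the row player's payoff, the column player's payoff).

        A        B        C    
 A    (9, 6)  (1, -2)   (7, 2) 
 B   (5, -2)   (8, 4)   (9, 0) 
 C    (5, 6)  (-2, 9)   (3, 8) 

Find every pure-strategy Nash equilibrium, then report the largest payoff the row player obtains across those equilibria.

Both A is a pure NE (the row player: 9 ≥ 5; the column player: 6 ≥ 2). The row player gets 9.
Both B is a pure NE (the row player: 8 ≥ 1; the column player: 4 ≥ 0). The row player gets 8.
Every other cell has a profitable deviation for at least one player. Highest of {9, 8} is 9.

9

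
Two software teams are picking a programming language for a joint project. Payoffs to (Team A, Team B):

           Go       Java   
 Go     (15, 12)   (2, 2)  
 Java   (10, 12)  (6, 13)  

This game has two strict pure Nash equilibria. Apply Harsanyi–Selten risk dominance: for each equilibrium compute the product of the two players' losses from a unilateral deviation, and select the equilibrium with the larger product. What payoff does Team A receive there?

At both Go: Team A loses 15 − 10 = 5 by deviating; Team B loses 12 − 2 = 10. Product = 5·10 = 50.
At both Java: Team A loses 6 − 2 = 4 by deviating; Team B loses 13 − 12 = 1. Product = 4·1 = 4.
50 > 4, so both Go is risk-dominant. Team A's payoff there is 15.

15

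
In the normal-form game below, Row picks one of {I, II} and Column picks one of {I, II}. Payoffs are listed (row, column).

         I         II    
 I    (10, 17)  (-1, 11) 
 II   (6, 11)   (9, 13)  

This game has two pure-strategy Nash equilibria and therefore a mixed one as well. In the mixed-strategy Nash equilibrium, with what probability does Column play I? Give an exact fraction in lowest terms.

5/7

Column's mix q on I must make Row indifferent between I and II.
Row's payoff from I: 10q + (-1)(1−q). From II: 6q + 9(1−q).
Set equal: 4q = 10(1−q) → q = 10/14 = 5/7.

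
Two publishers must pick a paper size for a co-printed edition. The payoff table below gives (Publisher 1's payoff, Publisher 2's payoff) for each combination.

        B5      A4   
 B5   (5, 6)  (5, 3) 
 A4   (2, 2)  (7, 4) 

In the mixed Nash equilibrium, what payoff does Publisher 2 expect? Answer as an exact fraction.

18/5

Publisher 1 mixes with probability p on B5, chosen so Publisher 2 is indifferent: 6p + 2(1−p) = 3p + 4(1−p) gives p = 2/5.
Publisher 2's expected payoff is 6·2/5 + 2·3/5 = 18/5.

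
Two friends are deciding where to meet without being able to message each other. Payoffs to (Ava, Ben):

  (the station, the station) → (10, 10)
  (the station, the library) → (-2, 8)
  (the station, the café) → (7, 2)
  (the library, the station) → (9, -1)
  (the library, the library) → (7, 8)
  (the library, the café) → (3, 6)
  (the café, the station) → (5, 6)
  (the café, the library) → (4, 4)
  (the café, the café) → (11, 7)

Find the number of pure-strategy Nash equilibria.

Both the station: Ava gets 10 (best alternative 9); Ben gets 10 (best alternative 8). Neither deviates — NE.
Both the library: Ava gets 7 (best alternative 4); Ben gets 8 (best alternative 6). Neither deviates — NE.
Both the café: Ava gets 11 (best alternative 7); Ben gets 7 (best alternative 6). Neither deviates — NE.
(the library, the station) is not a NE: Ava would switch to the station (10 > 9).
No other cell survives both best-response checks, so there are 3 pure NE.

3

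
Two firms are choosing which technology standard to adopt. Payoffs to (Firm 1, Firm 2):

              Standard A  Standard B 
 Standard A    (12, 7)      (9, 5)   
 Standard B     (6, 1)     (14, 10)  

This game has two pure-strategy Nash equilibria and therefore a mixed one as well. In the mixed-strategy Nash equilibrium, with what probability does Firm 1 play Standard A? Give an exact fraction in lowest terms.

Firm 1's mix p on Standard A must make Firm 2 indifferent between Standard A and Standard B.
Firm 2's payoff from Standard A: 7p + 1(1−p). From Standard B: 5p + 10(1−p).
Set equal: 2p = 9(1−p) → p = 9/11.

9/11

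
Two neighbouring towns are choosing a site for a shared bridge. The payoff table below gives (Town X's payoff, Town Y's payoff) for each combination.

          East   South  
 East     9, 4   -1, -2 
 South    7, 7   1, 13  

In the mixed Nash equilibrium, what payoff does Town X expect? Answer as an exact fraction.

4

Town Y mixes with probability q on East, chosen so Town X is indifferent: 9q + (-1)(1−q) = 7q + 1(1−q) gives q = 1/2.
Town X's expected payoff (from either row, since indifferent) is 9·1/2 + (-1)·1/2 = 4.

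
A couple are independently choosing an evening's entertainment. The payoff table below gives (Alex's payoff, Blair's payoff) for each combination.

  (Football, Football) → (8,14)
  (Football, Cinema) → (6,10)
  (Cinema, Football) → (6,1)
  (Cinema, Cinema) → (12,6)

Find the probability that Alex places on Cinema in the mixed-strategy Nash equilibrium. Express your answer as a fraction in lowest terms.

4/9

Alex's mix p on Football must make Blair indifferent between Football and Cinema.
Blair's payoff from Football: 14p + 1(1−p). From Cinema: 10p + 6(1−p).
Set equal: 4p = 5(1−p) → p = 5/9.
Probability on Cinema is 1 − 5/9 = 4/9.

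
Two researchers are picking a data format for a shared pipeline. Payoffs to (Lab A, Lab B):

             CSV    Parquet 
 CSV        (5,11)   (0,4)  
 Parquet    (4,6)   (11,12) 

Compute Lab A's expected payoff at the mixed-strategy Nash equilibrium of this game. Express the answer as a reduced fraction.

55/12

Lab B mixes with probability q on CSV, chosen so Lab A is indifferent: 5q + 0(1−q) = 4q + 11(1−q) gives q = 11/12.
Lab A's expected payoff (from either row, since indifferent) is 5·11/12 + 0·1/12 = 55/12.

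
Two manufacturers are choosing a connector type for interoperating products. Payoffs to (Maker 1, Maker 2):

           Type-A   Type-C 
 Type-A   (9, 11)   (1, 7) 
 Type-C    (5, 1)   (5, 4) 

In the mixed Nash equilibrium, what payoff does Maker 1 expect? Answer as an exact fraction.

Maker 2 mixes with probability q on Type-A, chosen so Maker 1 is indifferent: 9q + 1(1−q) = 5q + 5(1−q) gives q = 1/2.
Maker 1's expected payoff (from either row, since indifferent) is 9·1/2 + 1·1/2 = 5.

5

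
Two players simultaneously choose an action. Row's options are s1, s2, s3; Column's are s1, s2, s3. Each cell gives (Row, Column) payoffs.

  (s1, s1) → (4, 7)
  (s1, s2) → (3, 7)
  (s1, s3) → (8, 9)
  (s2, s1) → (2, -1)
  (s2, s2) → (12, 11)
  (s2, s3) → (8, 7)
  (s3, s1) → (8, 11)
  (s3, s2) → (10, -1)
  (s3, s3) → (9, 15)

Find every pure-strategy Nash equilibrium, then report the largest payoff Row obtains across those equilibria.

Both s2 is a pure NE (Row: 12 ≥ 10; Column: 11 ≥ 7). Row gets 12.
Both s3 is a pure NE (Row: 9 ≥ 8; Column: 15 ≥ 11). Row gets 9.
Every other cell has a profitable deviation for at least one player. Highest of {12, 9} is 12.

12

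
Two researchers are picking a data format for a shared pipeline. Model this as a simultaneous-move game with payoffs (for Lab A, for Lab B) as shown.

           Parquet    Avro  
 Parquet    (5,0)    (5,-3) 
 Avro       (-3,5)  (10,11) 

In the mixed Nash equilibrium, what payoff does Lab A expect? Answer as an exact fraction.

Lab B mixes with probability q on Parquet, chosen so Lab A is indifferent: 5q + 5(1−q) = (-3)q + 10(1−q) gives q = 5/13.
Lab A's expected payoff (from either row, since indifferent) is 5·5/13 + 5·8/13 = 5.

5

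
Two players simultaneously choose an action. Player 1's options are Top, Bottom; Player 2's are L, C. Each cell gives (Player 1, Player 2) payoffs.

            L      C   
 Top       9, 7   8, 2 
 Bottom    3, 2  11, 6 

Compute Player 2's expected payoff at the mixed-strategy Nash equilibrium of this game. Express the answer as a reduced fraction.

38/9

Player 1 mixes with probability p on Top, chosen so Player 2 is indifferent: 7p + 2(1−p) = 2p + 6(1−p) gives p = 4/9.
Player 2's expected payoff is 7·4/9 + 2·5/9 = 38/9.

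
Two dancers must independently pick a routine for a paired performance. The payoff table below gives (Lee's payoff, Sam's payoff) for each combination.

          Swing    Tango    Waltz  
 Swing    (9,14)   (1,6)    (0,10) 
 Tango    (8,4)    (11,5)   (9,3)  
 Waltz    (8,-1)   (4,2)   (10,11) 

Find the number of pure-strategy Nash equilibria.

3

Both Swing: Lee gets 9 (best alternative 8); Sam gets 14 (best alternative 10). Neither deviates — NE.
Both Tango: Lee gets 11 (best alternative 4); Sam gets 5 (best alternative 4). Neither deviates — NE.
Both Waltz: Lee gets 10 (best alternative 9); Sam gets 11 (best alternative 2). Neither deviates — NE.
(Waltz, Swing) is not a NE: Lee would switch to Swing (9 > 8).
No other cell survives both best-response checks, so there are 3 pure NE.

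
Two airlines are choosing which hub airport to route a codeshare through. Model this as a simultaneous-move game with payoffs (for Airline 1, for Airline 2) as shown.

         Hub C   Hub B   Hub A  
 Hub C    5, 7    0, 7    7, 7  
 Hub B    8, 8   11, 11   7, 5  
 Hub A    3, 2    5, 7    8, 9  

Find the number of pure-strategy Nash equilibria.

Both Hub B: Airline 1 gets 11 (best alternative 5); Airline 2 gets 11 (best alternative 8). Neither deviates — NE.
Both Hub A: Airline 1 gets 8 (best alternative 7); Airline 2 gets 9 (best alternative 7). Neither deviates — NE.
Both Hub C is not a NE: Airline 1 would switch to Hub B (8 > 5).
No other cell survives both best-response checks, so there are 2 pure NE.

2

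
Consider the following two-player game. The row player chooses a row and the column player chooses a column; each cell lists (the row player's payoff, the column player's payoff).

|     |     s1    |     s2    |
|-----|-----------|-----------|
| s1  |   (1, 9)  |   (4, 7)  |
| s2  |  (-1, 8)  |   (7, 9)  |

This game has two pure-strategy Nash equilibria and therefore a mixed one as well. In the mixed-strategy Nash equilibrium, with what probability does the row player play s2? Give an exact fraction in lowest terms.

The row player's mix p on s1 must make the column player indifferent between s1 and s2.
The column player's payoff from s1: 9p + 8(1−p). From s2: 7p + 9(1−p).
Set equal: 2p = 1(1−p) → p = 1/3.
Probability on s2 is 1 − 1/3 = 2/3.

2/3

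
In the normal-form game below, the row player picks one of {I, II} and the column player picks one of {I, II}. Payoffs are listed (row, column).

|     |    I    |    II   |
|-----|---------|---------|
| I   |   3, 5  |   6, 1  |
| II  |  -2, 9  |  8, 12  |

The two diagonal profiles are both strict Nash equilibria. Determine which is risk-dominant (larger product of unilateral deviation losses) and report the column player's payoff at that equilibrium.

5

At both I: the row player loses 3 − (-2) = 5 by deviating; the column player loses 5 − 1 = 4. Product = 5·4 = 20.
At both II: the row player loses 8 − 6 = 2 by deviating; the column player loses 12 − 9 = 3. Product = 2·3 = 6.
20 > 6, so both I is risk-dominant. The column player's payoff there is 5.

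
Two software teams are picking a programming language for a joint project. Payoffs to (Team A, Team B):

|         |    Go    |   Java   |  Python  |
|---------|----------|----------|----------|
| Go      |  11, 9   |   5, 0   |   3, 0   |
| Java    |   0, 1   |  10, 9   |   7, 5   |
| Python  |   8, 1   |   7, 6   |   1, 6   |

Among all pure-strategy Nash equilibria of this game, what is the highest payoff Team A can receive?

11

Both Go is a pure NE (Team A: 11 ≥ 8; Team B: 9 ≥ 0). Team A gets 11.
Both Java is a pure NE (Team A: 10 ≥ 7; Team B: 9 ≥ 5). Team A gets 10.
Every other cell has a profitable deviation for at least one player. Highest of {11, 10} is 11.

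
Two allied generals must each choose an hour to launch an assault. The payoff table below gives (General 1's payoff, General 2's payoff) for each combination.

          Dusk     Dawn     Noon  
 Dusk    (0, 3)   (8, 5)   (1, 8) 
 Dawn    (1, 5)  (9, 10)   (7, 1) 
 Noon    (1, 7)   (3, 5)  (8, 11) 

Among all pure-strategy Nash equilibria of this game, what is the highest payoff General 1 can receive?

9

Both Dawn is a pure NE (General 1: 9 ≥ 8; General 2: 10 ≥ 5). General 1 gets 9.
Both Noon is a pure NE (General 1: 8 ≥ 7; General 2: 11 ≥ 7). General 1 gets 8.
Every other cell has a profitable deviation for at least one player. Highest of {9, 8} is 9.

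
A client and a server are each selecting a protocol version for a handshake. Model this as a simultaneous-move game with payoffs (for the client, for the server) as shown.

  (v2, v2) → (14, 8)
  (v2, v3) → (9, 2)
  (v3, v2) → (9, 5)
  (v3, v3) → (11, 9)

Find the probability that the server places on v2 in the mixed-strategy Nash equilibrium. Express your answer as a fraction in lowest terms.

2/7

The server's mix q on v2 must make the client indifferent between v2 and v3.
The client's payoff from v2: 14q + 9(1−q). From v3: 9q + 11(1−q).
Set equal: 5q = 2(1−q) → q = 2/7.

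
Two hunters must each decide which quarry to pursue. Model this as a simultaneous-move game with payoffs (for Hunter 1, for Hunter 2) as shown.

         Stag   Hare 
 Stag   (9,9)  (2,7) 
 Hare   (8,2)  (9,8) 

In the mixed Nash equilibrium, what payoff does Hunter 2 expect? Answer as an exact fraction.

29/4

Hunter 1 mixes with probability p on Stag, chosen so Hunter 2 is indifferent: 9p + 2(1−p) = 7p + 8(1−p) gives p = 3/4.
Hunter 2's expected payoff is 9·3/4 + 2·1/4 = 29/4.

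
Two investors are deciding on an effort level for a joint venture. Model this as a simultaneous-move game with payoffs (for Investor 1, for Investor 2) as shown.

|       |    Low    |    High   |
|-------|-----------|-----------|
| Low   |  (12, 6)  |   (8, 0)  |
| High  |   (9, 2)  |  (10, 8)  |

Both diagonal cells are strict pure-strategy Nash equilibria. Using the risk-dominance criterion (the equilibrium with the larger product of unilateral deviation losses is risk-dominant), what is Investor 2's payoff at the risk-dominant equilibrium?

6

At both Low: Investor 1 loses 12 − 9 = 3 by deviating; Investor 2 loses 6 − 0 = 6. Product = 3·6 = 18.
At both High: Investor 1 loses 10 − 8 = 2 by deviating; Investor 2 loses 8 − 2 = 6. Product = 2·6 = 12.
18 > 12, so both Low is risk-dominant. Investor 2's payoff there is 6.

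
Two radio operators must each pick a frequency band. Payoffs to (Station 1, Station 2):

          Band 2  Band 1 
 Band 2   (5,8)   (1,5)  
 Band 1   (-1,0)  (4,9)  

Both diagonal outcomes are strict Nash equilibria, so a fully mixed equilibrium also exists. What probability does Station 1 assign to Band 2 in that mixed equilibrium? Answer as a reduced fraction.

3/4

Station 1's mix p on Band 2 must make Station 2 indifferent between Band 2 and Band 1.
Station 2's payoff from Band 2: 8p + 0(1−p). From Band 1: 5p + 9(1−p).
Set equal: 3p = 9(1−p) → p = 9/12 = 3/4.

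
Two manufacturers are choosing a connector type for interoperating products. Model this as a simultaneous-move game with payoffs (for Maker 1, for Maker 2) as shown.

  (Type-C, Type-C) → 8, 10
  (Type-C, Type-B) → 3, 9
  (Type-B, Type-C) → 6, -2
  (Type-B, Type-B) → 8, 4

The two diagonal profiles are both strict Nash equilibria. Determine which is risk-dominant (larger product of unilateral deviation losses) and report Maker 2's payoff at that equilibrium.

4

At both Type-C: Maker 1 loses 8 − 6 = 2 by deviating; Maker 2 loses 10 − 9 = 1. Product = 2·1 = 2.
At both Type-B: Maker 1 loses 8 − 3 = 5 by deviating; Maker 2 loses 4 − (-2) = 6. Product = 5·6 = 30.
30 > 2, so both Type-B is risk-dominant. Maker 2's payoff there is 4.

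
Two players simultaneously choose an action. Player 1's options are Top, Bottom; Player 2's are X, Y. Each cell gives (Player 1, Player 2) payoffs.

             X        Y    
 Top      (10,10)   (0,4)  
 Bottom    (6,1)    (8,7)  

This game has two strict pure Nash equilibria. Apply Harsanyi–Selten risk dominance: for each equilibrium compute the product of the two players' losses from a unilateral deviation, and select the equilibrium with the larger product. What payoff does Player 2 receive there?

At (Top, X): Player 1 loses 10 − 6 = 4 by deviating; Player 2 loses 10 − 4 = 6. Product = 4·6 = 24.
At (Bottom, Y): Player 1 loses 8 − 0 = 8 by deviating; Player 2 loses 7 − 1 = 6. Product = 8·6 = 48.
48 > 24, so (Bottom, Y) is risk-dominant. Player 2's payoff there is 7.

7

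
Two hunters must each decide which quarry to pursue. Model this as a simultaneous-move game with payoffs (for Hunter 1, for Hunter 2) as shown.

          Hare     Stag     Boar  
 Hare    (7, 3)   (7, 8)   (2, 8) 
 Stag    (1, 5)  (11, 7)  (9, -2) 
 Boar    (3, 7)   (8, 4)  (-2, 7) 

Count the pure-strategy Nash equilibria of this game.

1

Both Stag: Hunter 1 gets 11 (best alternative 8); Hunter 2 gets 7 (best alternative 5). Neither deviates — NE.
Both Hare is not a NE: Hunter 2 would switch to Stag (8 > 3).
No other cell survives both best-response checks, so there is 1 pure NE.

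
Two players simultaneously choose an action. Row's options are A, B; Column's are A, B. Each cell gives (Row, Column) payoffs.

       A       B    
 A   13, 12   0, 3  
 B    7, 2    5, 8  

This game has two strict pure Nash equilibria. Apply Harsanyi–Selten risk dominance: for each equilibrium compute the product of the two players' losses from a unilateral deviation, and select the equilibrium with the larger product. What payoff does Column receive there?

12

At both A: Row loses 13 − 7 = 6 by deviating; Column loses 12 − 3 = 9. Product = 6·9 = 54.
At both B: Row loses 5 − 0 = 5 by deviating; Column loses 8 − 2 = 6. Product = 5·6 = 30.
54 > 30, so both A is risk-dominant. Column's payoff there is 12.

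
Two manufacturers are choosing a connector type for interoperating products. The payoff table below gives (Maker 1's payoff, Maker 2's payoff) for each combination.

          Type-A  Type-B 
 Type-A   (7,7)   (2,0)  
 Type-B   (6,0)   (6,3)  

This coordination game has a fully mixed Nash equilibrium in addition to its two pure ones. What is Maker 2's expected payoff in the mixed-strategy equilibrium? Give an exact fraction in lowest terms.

21/10

Maker 1 mixes with probability p on Type-A, chosen so Maker 2 is indifferent: 7p + 0(1−p) = 0p + 3(1−p) gives p = 3/10.
Maker 2's expected payoff is 7·3/10 + 0·7/10 = 21/10.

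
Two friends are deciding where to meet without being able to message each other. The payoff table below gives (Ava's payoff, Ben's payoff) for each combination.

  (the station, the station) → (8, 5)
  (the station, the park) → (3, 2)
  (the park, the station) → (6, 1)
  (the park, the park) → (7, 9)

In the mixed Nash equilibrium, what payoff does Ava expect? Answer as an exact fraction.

19/3

Ben mixes with probability q on the station, chosen so Ava is indifferent: 8q + 3(1−q) = 6q + 7(1−q) gives q = 2/3.
Ava's expected payoff (from either row, since indifferent) is 8·2/3 + 3·1/3 = 19/3.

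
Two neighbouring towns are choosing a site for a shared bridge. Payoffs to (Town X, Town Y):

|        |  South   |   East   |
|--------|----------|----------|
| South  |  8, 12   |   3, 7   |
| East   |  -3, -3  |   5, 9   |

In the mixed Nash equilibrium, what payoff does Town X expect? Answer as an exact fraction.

Town Y mixes with probability q on South, chosen so Town X is indifferent: 8q + 3(1−q) = (-3)q + 5(1−q) gives q = 2/13.
Town X's expected payoff (from either row, since indifferent) is 8·2/13 + 3·11/13 = 49/13.

49/13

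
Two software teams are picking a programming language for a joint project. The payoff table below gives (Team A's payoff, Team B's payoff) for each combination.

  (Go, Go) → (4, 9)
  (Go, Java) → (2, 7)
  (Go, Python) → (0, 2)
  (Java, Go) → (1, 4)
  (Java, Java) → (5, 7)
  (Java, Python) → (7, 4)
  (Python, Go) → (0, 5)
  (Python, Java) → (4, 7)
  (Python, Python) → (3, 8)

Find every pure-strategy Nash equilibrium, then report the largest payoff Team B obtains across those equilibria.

9

Both Go is a pure NE (Team A: 4 ≥ 1; Team B: 9 ≥ 7). Team B gets 9.
Both Java is a pure NE (Team A: 5 ≥ 4; Team B: 7 ≥ 4). Team B gets 7.
Every other cell has a profitable deviation for at least one player. Highest of {9, 7} is 9.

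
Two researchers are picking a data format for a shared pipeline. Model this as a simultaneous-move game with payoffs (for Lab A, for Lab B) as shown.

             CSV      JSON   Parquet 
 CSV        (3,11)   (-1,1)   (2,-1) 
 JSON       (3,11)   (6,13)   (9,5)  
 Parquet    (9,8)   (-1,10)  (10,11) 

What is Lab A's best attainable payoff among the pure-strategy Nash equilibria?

10

Both JSON is a pure NE (Lab A: 6 ≥ -1; Lab B: 13 ≥ 11). Lab A gets 6.
Both Parquet is a pure NE (Lab A: 10 ≥ 9; Lab B: 11 ≥ 10). Lab A gets 10.
Every other cell has a profitable deviation for at least one player. Highest of {6, 10} is 10.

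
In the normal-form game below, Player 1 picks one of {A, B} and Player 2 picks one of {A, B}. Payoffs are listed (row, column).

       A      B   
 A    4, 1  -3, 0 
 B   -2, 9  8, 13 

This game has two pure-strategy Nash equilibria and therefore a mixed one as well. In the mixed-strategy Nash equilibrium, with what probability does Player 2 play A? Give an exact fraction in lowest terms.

Player 2's mix q on A must make Player 1 indifferent between A and B.
Player 1's payoff from A: 4q + (-3)(1−q). From B: (-2)q + 8(1−q).
Set equal: 6q = 11(1−q) → q = 11/17.

11/17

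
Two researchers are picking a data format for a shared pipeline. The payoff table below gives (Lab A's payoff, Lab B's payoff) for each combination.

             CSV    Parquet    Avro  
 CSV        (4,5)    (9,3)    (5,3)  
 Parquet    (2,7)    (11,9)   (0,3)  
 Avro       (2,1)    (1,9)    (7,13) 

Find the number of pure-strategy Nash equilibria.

3

Both CSV: Lab A gets 4 (best alternative 2); Lab B gets 5 (best alternative 3). Neither deviates — NE.
Both Parquet: Lab A gets 11 (best alternative 9); Lab B gets 9 (best alternative 7). Neither deviates — NE.
Both Avro: Lab A gets 7 (best alternative 5); Lab B gets 13 (best alternative 9). Neither deviates — NE.
(Avro, Parquet) is not a NE: Lab A would switch to Parquet (11 > 1).
No other cell survives both best-response checks, so there are 3 pure NE.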